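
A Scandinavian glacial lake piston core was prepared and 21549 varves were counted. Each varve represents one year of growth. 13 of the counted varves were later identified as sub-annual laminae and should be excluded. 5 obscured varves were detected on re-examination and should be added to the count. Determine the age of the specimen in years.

After corrections the count is 21549 − 13 + 5 = 21541 varves.
One varve per year makes the duration 21541 years.

21541 years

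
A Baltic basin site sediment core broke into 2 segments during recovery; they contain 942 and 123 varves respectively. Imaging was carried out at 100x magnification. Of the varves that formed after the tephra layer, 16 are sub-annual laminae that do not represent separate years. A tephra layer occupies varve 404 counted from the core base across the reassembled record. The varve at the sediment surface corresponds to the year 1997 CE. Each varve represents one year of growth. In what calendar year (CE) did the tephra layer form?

Total varves = 942 + 123 = 1065.
Between varve 404 and the sediment surface there are 1065 − 404 = 661 varves.
Excluding 16 false varves: 661 − 16 = 645.
The varve at the sediment surface is 1997 CE, so the tephra layer dates to 1997 − 645 = 1352 CE.

1352 CE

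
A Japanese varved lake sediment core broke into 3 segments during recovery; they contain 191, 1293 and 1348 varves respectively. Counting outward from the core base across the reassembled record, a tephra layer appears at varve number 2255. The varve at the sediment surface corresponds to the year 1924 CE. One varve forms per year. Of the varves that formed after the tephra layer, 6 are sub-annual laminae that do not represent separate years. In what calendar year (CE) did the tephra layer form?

1353 CE

Total varves = 191 + 1293 + 1348 = 2832.
Between varve 2255 and the sediment surface there are 2832 − 2255 = 577 varves.
Excluding 6 false varves: 577 − 6 = 571.
The varve at the sediment surface is 1924 CE, so the tephra layer dates to 1924 − 571 = 1353 CE.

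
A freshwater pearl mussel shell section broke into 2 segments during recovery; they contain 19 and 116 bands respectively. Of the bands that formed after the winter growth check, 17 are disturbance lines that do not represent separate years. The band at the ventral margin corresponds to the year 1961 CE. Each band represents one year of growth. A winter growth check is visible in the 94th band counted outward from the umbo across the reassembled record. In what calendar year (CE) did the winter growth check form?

1937 CE

Total bands = 19 + 116 = 135.
135 − 94 = 41 bands lie beyond the winter growth check toward the ventral margin.
Removing the 17 false bands leaves 41 − 17 = 24 true bands beyond the winter growth check.
Counting back 24 years from 1961 CE places the winter growth check in 1961 − 24 = 1937 CE.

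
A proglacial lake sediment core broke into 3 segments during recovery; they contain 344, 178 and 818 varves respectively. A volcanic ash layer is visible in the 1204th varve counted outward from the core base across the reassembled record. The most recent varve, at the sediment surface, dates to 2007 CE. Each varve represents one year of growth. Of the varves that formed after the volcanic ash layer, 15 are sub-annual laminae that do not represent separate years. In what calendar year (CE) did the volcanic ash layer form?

Total varves = 344 + 178 + 818 = 1340.
1340 − 1204 = 136 varves lie beyond the volcanic ash layer toward the sediment surface.
136 − 15 false = 121 true varves after the volcanic ash layer.
Counting back 121 years from 2007 CE places the volcanic ash layer in 2007 − 121 = 1886 CE.

1886 CE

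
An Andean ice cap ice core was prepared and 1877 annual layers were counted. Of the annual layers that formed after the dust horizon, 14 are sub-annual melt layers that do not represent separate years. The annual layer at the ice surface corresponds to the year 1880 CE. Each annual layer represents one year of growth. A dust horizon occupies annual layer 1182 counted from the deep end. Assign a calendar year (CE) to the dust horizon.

1877 − 1182 = 695 annual layers lie beyond the dust horizon toward the ice surface.
695 − 14 false = 681 true annual layers after the dust horizon.
1880 − 681 = 1199 CE.

1199 CE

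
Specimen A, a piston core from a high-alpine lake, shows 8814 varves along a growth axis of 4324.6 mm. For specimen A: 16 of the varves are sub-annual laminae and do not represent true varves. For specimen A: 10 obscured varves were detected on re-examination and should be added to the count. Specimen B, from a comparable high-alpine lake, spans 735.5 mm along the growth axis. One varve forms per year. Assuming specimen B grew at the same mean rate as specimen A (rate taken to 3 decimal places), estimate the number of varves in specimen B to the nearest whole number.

Specimen A: correcting the raw count gives 8814 − 16 + 10 = 8808 true varves.
A: 4324.6 mm over 8808 years gives 4324.6 / 8808 ≈ 0.491 mm/yr.
B spans 735.5 / 0.491 = 1497.96 years ≈ 1498 varves.

1498 varves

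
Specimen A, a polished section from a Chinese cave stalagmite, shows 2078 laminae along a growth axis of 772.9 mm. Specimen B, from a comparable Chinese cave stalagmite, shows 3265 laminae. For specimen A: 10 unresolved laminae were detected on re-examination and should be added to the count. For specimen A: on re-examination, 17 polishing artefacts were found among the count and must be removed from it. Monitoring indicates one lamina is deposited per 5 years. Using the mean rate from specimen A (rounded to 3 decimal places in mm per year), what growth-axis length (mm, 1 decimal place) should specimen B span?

1224.4 mm

Specimen A: correcting the raw count gives 2078 − 17 + 10 = 2071 true laminae.
Specimen A: at 5 years per lamina, 2071 × 5 = 10355 years.
A: 772.9 mm over 10355 years gives 772.9 / 10355 ≈ 0.075 mm/yr.
Specimen B: 3265 laminae at 5 years each span 3265 × 5 = 16325 years. B's length ≈ 0.075 × 16325 = 1224.4 mm.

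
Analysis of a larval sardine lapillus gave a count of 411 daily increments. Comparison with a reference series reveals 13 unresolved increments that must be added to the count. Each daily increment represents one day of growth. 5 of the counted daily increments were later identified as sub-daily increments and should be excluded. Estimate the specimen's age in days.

True daily increment count = 411 − 5 + 13 = 419.
With a one-to-one daily increment periodicity this is 419 days.

419 days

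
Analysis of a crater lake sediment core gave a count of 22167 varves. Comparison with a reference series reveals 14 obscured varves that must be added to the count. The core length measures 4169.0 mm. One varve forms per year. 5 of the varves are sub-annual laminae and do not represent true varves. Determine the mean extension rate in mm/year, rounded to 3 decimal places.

0.188 mm/year

After corrections the count is 22167 − 5 + 14 = 22176 varves.
Mean rate = 4169.0 mm / 22176 years ≈ 0.188 mm/year.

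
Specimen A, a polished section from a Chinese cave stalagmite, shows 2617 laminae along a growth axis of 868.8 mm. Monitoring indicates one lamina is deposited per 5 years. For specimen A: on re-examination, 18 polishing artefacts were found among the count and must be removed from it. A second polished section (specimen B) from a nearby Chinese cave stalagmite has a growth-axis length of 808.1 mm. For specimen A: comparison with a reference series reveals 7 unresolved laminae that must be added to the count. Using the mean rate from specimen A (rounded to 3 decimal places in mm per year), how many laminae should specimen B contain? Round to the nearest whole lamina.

Specimen A: correcting the raw count gives 2617 − 18 + 7 = 2606 true laminae.
Specimen A: multiplying by 5 years per lamina: 2606 × 5 = 13030 years.
A: Extension rate ≈ 868.8 / 13030 = 0.067 mm/yr.
B spans 808.1 / 0.067 = 12061.19 years; at 5 years per lamina that is 12061.19 / 5 ≈ 2412 laminae.

2412 laminae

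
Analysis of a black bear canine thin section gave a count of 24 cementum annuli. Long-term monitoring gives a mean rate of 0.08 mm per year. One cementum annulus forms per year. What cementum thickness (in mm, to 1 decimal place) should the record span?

24 years of growth are recorded.
Length ≈ 0.08 × 24 = 1.9 mm.

1.9 mm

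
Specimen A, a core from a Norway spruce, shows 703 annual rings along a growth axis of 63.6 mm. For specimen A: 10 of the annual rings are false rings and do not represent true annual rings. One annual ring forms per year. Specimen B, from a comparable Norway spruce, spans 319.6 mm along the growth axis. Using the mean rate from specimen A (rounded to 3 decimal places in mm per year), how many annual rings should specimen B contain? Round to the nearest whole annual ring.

3474 annual rings

Specimen A: after corrections the count is 703 − 10 = 693 annual rings.
A: 63.6 mm over 693 years gives 63.6 / 693 ≈ 0.092 mm/year.
For B, 319.6 / 0.092 = 3473.91 years ≈ 3474 annual rings.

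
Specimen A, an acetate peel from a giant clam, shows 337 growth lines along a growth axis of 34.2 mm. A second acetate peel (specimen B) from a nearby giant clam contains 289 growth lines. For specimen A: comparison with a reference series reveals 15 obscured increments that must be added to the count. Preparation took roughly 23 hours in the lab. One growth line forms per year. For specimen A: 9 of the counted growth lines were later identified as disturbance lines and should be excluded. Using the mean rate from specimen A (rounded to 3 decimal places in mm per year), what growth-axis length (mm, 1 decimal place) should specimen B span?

28.9 mm

Specimen A: adjusted count: 337 − 9 + 15 = 343 growth lines.
A: 34.2 mm over 343 years gives 34.2 / 343 ≈ 0.100 mm per year.
For B, 0.100 mm/year × 289 years = 28.9 mm.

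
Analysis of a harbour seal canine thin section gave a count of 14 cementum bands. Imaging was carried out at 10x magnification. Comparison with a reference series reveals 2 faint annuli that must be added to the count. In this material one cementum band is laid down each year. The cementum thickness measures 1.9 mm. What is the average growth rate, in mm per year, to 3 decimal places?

Correcting the raw count gives 14 + 2 = 16 true cementum bands.
Extension rate ≈ 1.9 / 16 = 0.119 mm per year.

0.119 mm per year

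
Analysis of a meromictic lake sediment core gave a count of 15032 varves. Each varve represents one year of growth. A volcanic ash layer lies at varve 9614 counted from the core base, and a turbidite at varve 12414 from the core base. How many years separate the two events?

12414 − 9614 = 2800 varves lie between the two events.
At one varve per year, 2800 years elapsed between them.

2800 years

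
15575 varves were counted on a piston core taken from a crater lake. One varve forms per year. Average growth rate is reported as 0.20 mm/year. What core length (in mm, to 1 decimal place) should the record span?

The record spans 15575 years at 0.20 mm per year.
Predicted length = 0.20 mm/year × 15575 years = 3115.0 mm.

3115.0 mm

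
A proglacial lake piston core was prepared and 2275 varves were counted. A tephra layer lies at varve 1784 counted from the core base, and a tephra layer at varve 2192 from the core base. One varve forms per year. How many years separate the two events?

Separation: 2192 − 1784 = 408 varves.
That is 408 years at one varve per year.

408 yr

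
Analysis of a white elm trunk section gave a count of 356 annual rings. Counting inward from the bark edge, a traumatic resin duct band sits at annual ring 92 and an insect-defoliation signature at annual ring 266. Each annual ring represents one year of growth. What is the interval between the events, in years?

174 years

266 − 92 = 174 annual rings lie between the two events.
At one annual ring per year, 174 years elapsed between them.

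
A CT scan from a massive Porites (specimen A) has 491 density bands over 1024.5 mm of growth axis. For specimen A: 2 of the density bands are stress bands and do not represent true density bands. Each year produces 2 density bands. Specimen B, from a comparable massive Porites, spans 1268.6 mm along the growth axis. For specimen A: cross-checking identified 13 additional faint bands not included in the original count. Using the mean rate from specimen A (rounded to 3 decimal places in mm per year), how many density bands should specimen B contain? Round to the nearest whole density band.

Specimen A: after corrections the count is 491 − 2 + 13 = 502 density bands.
Specimen A: with 2 density bands per year, 502 / 2 = 251 years.
A: 1024.5 mm over 251 years gives 1024.5 / 251 ≈ 4.082 mm/yr.
B spans 1268.6 / 4.082 = 310.78 years; at 2 density bands per year that is 310.78 × 2 ≈ 622 density bands.

622 density bands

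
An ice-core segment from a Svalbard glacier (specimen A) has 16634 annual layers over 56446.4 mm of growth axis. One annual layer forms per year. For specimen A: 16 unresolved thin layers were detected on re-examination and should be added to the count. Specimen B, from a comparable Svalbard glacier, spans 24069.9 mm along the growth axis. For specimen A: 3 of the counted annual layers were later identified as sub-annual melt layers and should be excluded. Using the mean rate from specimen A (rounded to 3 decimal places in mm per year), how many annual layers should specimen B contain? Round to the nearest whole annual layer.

Specimen A: true annual layer count = 16634 − 3 + 16 = 16647.
A: 56446.4 mm over 16647 years gives 56446.4 / 16647 ≈ 3.391 mm/year.
B spans 24069.9 / 3.391 = 7098.17 years ≈ 7098 annual layers.

7098 annual layers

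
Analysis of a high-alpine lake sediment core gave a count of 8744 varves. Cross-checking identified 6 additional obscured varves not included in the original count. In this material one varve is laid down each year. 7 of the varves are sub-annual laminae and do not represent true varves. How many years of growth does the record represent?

After corrections the count is 8744 − 7 + 6 = 8743 varves.
With a one-to-one varve periodicity this is 8743 years.

8743 years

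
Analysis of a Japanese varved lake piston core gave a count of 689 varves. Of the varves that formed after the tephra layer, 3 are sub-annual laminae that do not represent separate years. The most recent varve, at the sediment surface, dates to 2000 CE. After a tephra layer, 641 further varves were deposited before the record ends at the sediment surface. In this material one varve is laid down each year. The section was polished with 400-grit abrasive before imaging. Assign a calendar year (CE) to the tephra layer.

There are 641 varves younger than the tephra layer.
Excluding 3 false varves: 641 − 3 = 638.
Counting back 638 years from 2000 CE places the tephra layer in 2000 − 638 = 1362 CE.

1362 CE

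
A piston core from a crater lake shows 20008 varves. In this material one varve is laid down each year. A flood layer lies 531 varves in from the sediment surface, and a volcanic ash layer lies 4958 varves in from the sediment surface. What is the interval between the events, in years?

4427 years

4958 − 531 = 4427 varves lie between the two events.
That is 4427 years at one varve per year.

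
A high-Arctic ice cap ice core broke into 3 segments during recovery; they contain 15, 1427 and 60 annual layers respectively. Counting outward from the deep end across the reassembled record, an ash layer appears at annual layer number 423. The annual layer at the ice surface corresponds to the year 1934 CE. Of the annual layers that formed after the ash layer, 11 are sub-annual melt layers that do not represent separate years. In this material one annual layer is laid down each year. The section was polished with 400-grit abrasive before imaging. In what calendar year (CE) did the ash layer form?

Total annual layers = 15 + 1427 + 60 = 1502.
The ash layer sits at annual layer 423 from the deep end, so 1502 − 423 = 1079 annual layers formed after it.
1079 − 11 false = 1068 true annual layers after the ash layer.
1934 − 1068 = 866 CE.

866 CE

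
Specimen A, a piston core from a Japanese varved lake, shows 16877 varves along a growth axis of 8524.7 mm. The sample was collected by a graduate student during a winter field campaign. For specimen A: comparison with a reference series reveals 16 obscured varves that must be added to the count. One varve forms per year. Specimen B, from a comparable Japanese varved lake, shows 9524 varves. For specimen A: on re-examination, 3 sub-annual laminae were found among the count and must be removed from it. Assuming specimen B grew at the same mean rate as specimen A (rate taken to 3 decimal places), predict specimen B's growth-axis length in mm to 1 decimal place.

4809.6 mm

Specimen A: correcting the raw count gives 16877 − 3 + 16 = 16890 true varves.
A: Extension rate ≈ 8524.7 / 16890 = 0.505 mm/year.
B's length ≈ 0.505 × 9524 = 4809.6 mm.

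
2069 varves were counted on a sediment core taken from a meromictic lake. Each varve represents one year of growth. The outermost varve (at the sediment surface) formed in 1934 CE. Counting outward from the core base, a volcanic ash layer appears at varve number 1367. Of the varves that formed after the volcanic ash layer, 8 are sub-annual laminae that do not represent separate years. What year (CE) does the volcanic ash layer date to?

Between varve 1367 and the sediment surface there are 2069 − 1367 = 702 varves.
702 − 8 false = 694 true varves after the volcanic ash layer.
Counting back 694 years from 1934 CE places the volcanic ash layer in 1934 − 694 = 1240 CE.

1240 CE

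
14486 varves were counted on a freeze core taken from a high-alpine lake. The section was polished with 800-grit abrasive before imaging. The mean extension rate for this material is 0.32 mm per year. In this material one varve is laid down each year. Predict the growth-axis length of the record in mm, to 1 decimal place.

14486 years of growth are recorded.
Length ≈ 0.32 × 14486 = 4635.5 mm.

4635.5 mm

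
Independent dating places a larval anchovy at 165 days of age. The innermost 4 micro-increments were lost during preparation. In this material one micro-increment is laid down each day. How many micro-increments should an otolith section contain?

One micro-increment per day gives 165 micro-increments over 165 days.
165 − 4 missed = 161 micro-increments expected in the prepared section.

161 micro-increments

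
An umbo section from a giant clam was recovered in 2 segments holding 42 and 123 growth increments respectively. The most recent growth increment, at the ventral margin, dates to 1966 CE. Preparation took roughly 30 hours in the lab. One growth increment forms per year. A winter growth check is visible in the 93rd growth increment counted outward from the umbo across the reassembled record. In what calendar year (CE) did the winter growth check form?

Total growth increments = 42 + 123 = 165.
165 − 93 = 72 growth increments lie beyond the winter growth check toward the ventral margin.
1966 − 72 = 1894 CE.

1894 CE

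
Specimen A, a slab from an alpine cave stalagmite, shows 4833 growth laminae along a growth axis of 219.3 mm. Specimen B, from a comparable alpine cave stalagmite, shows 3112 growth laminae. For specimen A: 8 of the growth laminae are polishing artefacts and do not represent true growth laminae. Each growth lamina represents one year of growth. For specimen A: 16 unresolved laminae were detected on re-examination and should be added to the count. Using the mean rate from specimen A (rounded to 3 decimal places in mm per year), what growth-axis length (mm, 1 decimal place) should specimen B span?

140.0 mm

Specimen A: after corrections the count is 4833 − 8 + 16 = 4841 growth laminae.
A: Mean rate = 219.3 mm / 4841 years ≈ 0.045 mm per year.
B's length ≈ 0.045 × 3112 = 140.0 mm.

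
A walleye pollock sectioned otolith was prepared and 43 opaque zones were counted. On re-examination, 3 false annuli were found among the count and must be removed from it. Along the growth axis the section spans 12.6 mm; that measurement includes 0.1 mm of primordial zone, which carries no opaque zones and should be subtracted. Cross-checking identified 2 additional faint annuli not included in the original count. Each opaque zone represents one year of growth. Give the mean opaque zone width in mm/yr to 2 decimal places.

0.30 mm/yr

True opaque zone count = 43 − 3 + 2 = 42.
Net length = 12.6 − 0.1 = 12.5 mm.
Extension rate ≈ 12.5 / 42 = 0.30 mm/yr.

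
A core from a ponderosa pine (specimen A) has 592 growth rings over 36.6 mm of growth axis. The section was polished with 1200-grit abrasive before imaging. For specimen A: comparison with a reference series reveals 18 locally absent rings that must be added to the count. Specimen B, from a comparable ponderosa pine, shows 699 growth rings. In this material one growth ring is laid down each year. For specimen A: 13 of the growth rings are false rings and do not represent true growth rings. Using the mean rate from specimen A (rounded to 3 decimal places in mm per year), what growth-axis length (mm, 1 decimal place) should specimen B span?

42.6 mm

Specimen A: after corrections the count is 592 − 13 + 18 = 597 growth rings.
A: Extension rate ≈ 36.6 / 597 = 0.061 mm per year.
For B, 0.061 mm/year × 699 years = 42.6 mm.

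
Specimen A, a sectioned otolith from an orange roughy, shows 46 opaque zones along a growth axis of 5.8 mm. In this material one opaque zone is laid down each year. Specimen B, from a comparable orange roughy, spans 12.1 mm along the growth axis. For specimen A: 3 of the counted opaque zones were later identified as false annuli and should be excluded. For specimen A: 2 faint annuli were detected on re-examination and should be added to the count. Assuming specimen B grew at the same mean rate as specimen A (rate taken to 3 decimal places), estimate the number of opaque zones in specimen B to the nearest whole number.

94 opaque zones

Specimen A: correcting the raw count gives 46 − 3 + 2 = 45 true opaque zones.
A: 5.8 mm over 45 years gives 5.8 / 45 ≈ 0.129 mm per year.
Specimen B: 12.1 mm / 0.129 mm per year = 93.80 years ≈ 94 opaque zones.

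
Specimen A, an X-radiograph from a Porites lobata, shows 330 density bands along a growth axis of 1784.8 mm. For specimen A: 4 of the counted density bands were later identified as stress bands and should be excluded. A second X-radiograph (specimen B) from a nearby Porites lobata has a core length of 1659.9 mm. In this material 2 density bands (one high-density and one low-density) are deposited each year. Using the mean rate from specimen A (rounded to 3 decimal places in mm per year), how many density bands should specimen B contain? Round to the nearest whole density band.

303 density bands

Specimen A: after corrections the count is 330 − 4 = 326 density bands.
Specimen A: with 2 density bands per year, 326 / 2 = 163 years.
A: Extension rate ≈ 1784.8 / 163 = 10.950 mm/yr.
Specimen B: 1659.9 mm / 10.950 mm per year = 151.59 years; at 2 density bands per year that is 151.59 × 2 ≈ 303 density bands.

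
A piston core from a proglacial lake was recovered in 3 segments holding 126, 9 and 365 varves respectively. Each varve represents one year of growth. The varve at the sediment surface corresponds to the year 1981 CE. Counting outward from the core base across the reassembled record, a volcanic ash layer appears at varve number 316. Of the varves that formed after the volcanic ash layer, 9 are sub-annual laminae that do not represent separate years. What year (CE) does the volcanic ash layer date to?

1806 CE

Total varves = 126 + 9 + 365 = 500.
Between varve 316 and the sediment surface there are 500 − 316 = 184 varves.
Excluding 9 false varves: 184 − 9 = 175.
1981 − 175 = 1806 CE.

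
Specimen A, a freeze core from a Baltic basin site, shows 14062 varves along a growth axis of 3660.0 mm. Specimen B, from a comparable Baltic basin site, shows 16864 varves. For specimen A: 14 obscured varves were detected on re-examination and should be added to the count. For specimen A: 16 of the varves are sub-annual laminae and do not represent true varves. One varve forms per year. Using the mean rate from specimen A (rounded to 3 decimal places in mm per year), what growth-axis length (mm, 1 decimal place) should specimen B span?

4384.6 mm

Specimen A: true varve count = 14062 − 16 + 14 = 14060.
A: 3660.0 mm over 14060 years gives 3660.0 / 14060 ≈ 0.260 mm/yr.
Length of B = 0.260 × 16864 = 4384.6 mm.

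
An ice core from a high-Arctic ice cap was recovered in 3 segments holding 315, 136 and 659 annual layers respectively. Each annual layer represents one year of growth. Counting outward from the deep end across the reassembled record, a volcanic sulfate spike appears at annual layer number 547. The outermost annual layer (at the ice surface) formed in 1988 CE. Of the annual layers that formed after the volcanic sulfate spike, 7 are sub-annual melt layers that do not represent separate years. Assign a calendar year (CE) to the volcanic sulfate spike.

1432 CE

Total annual layers = 315 + 136 + 659 = 1110.
The volcanic sulfate spike sits at annual layer 547 from the deep end, so 1110 − 547 = 563 annual layers formed after it.
563 − 7 false = 556 true annual layers after the volcanic sulfate spike.
Counting back 556 years from 1988 CE places the volcanic sulfate spike in 1988 − 556 = 1432 CE.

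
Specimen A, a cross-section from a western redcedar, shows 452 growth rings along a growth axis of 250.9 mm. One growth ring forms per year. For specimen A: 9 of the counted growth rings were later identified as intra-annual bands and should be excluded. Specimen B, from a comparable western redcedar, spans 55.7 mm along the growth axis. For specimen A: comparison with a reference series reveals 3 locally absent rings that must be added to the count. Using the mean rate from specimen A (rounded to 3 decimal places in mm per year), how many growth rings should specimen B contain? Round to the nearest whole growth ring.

Specimen A: adjusted count: 452 − 9 + 3 = 446 growth rings.
A: Mean rate = 250.9 mm / 446 years ≈ 0.563 mm/year.
B spans 55.7 / 0.563 = 98.93 years ≈ 99 growth rings.

99 growth rings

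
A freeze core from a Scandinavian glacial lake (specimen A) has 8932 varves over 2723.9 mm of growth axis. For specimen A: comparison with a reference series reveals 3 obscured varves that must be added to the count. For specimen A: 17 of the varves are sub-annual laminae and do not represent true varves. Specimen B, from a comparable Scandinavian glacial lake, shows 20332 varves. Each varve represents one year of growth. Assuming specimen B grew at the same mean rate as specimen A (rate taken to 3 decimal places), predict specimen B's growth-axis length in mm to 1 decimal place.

6201.3 mm

Specimen A: adjusted count: 8932 − 17 + 3 = 8918 varves.
A: Extension rate ≈ 2723.9 / 8918 = 0.305 mm/year.
Length of B = 0.305 × 20332 = 6201.3 mm.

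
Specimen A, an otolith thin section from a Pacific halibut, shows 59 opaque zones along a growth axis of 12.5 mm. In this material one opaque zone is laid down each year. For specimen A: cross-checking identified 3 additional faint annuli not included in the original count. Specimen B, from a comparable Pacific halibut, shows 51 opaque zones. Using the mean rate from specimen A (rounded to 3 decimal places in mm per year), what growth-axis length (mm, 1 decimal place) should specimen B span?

10.3 mm

Specimen A: adjusted count: 59 + 3 = 62 opaque zones.
A: 12.5 mm over 62 years gives 12.5 / 62 ≈ 0.202 mm/yr.
For B, 0.202 mm/year × 51 years = 10.3 mm.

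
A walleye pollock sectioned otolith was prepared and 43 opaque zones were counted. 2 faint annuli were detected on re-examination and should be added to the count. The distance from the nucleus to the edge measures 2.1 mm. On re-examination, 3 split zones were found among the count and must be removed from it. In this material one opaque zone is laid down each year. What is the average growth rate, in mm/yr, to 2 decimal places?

0.05 mm/yr

After corrections the count is 43 − 3 + 2 = 42 opaque zones.
2.1 mm over 42 years gives 2.1 / 42 ≈ 0.05 mm/yr.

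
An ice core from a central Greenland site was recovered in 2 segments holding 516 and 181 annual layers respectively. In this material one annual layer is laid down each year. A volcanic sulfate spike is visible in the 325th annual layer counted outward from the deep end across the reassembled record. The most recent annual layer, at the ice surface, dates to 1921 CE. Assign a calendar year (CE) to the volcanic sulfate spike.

Total annual layers = 516 + 181 = 697.
The volcanic sulfate spike sits at annual layer 325 from the deep end, so 697 − 325 = 372 annual layers formed after it.
Counting back 372 years from 1921 CE places the volcanic sulfate spike in 1921 − 372 = 1549 CE.

1549 CE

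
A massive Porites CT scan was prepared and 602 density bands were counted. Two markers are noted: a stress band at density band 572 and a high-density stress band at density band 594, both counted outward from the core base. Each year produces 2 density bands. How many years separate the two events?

11 years

Separation: 594 − 572 = 22 density bands.
With 2 density bands per year, 22 / 2 = 11 years.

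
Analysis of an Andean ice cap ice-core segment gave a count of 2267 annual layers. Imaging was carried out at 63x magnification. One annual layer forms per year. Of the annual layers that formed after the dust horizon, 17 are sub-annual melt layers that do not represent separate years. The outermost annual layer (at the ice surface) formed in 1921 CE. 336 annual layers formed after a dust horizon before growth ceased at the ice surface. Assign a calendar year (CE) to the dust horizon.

336 annual layers post-date the dust horizon.
Excluding 17 false annual layers: 336 − 17 = 319.
Counting back 319 years from 1921 CE places the dust horizon in 1921 − 319 = 1602 CE.

1602 CE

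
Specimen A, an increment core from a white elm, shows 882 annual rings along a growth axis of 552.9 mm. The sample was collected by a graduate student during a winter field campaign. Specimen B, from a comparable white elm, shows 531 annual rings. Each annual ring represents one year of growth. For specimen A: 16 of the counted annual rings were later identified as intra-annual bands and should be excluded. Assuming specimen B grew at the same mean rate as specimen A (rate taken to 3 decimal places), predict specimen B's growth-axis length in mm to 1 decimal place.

Specimen A: after corrections the count is 882 − 16 = 866 annual rings.
A: Mean rate = 552.9 mm / 866 years ≈ 0.638 mm/year.
B's length ≈ 0.638 × 531 = 338.8 mm.

338.8 mm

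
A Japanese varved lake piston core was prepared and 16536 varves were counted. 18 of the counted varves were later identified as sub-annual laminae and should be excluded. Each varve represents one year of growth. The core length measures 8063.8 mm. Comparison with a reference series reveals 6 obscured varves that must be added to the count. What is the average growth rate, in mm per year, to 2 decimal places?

0.49 mm per year

After corrections the count is 16536 − 18 + 6 = 16524 varves.
Mean rate = 8063.8 mm / 16524 years ≈ 0.49 mm per year.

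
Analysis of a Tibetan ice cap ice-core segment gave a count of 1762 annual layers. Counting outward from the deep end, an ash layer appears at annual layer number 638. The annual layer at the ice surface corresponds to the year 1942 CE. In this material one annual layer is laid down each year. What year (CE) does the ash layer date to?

818 CE

The ash layer sits at annual layer 638 from the deep end, so 1762 − 638 = 1124 annual layers formed after it.
1942 − 1124 = 818 CE.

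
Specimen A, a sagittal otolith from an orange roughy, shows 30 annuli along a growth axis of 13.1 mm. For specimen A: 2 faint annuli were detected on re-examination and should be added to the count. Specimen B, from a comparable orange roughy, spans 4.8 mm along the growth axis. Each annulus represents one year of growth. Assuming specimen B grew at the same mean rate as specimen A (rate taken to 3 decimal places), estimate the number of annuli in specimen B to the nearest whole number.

12 annuli

Specimen A: true annulus count = 30 + 2 = 32.
A: Extension rate ≈ 13.1 / 32 = 0.409 mm/yr.
Specimen B: 4.8 mm / 0.409 mm per year = 11.74 years ≈ 12 annuli.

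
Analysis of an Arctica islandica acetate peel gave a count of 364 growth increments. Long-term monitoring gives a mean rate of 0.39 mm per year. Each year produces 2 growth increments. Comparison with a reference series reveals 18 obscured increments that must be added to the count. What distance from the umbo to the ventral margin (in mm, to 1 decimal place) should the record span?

Adjusted count: 364 + 18 = 382 growth increments.
With 2 growth increments per year, 382 / 2 = 191 years.
Length ≈ 0.39 × 191 = 74.5 mm.

74.5 mm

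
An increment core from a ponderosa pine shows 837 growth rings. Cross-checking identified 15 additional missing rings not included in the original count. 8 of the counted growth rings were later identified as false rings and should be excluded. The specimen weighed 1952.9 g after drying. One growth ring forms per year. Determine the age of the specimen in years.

844 years

Correcting the raw count gives 837 − 8 + 15 = 844 true growth rings.
At one growth ring per year, that is 844 years.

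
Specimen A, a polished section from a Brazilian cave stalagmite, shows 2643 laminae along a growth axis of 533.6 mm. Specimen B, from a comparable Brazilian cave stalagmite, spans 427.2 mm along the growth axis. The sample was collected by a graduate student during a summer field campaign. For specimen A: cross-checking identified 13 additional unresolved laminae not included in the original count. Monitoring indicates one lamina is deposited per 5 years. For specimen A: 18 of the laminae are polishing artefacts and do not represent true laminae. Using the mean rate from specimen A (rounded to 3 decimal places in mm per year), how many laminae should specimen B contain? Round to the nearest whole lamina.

Specimen A: true lamina count = 2643 − 18 + 13 = 2638.
Specimen A: 2638 laminae at 5 years each span 2638 × 5 = 13190 years.
A: Mean rate = 533.6 mm / 13190 years ≈ 0.040 mm/year.
For B, 427.2 / 0.040 = 10680.00 years; at 5 years per lamina that is 10680.00 / 5 ≈ 2136 laminae.

2136 laminae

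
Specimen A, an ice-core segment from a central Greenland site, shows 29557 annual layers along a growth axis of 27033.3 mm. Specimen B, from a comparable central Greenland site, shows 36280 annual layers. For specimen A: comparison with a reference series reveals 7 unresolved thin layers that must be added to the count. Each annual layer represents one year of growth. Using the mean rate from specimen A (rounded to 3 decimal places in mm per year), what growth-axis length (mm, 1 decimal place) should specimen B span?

Specimen A: true annual layer count = 29557 + 7 = 29564.
A: 27033.3 mm over 29564 years gives 27033.3 / 29564 ≈ 0.914 mm/year.
For B, 0.914 mm/year × 36280 years = 33159.9 mm.

33159.9 mm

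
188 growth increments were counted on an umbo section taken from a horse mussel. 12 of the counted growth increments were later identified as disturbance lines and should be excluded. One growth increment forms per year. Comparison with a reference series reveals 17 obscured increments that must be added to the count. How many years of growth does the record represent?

193 years

True growth increment count = 188 − 12 + 17 = 193.
With a one-to-one growth increment periodicity this is 193 years.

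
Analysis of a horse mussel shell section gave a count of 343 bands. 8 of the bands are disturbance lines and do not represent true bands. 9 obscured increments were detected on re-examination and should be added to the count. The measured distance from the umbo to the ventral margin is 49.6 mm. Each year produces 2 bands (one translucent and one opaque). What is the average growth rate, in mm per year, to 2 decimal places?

After corrections the count is 343 − 8 + 9 = 344 bands.
344 bands at 2 per year is 344 / 2 = 172 years.
Mean rate = 49.6 mm / 172 years ≈ 0.29 mm per year.

0.29 mm per year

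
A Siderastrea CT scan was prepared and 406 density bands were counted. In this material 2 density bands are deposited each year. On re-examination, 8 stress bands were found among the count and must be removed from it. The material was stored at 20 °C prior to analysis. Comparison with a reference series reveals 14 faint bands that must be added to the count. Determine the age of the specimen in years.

206 years

Adjusted count: 406 − 8 + 14 = 412 density bands.
With 2 density bands per year, 412 / 2 = 206 years.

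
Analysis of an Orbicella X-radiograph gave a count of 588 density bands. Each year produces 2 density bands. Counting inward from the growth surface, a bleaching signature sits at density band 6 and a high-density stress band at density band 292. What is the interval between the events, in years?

292 − 6 = 286 density bands lie between the two events.
286 density bands at 2 per year is 286 / 2 = 143 years.

143 years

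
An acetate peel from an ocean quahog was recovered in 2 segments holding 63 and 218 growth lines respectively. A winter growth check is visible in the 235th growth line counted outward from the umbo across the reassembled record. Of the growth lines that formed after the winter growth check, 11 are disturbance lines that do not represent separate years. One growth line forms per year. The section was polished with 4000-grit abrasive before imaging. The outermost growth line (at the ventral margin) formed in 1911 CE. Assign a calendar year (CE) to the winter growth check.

1876 CE

Total growth lines = 63 + 218 = 281.
281 − 235 = 46 growth lines lie beyond the winter growth check toward the ventral margin.
46 − 11 false = 35 true growth lines after the winter growth check.
1911 − 35 = 1876 CE.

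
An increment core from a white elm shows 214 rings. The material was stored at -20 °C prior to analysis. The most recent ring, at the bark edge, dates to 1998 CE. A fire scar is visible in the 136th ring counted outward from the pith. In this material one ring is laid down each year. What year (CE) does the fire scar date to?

214 − 136 = 78 rings lie beyond the fire scar toward the bark edge.
Counting back 78 years from 1998 CE places the fire scar in 1998 − 78 = 1920 CE.

1920 CE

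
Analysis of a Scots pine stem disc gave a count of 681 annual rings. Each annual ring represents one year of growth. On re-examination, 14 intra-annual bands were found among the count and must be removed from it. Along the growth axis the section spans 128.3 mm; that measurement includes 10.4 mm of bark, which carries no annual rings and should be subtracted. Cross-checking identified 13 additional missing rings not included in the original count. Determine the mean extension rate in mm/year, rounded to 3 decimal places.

0.173 mm/year

Adjusted count: 681 − 14 + 13 = 680 annual rings.
Removing the 10.4 mm offcut leaves 128.3 − 10.4 = 117.9 mm.
117.9 mm over 680 years gives 117.9 / 680 ≈ 0.173 mm/year.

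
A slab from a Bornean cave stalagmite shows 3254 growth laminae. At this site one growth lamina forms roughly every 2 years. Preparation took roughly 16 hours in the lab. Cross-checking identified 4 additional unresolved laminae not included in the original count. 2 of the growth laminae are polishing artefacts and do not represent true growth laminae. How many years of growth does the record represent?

Correcting the raw count gives 3254 − 2 + 4 = 3256 true growth laminae.
Multiplying by 2 years per growth lamina: 3256 × 2 = 6512 years.

6512 yr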